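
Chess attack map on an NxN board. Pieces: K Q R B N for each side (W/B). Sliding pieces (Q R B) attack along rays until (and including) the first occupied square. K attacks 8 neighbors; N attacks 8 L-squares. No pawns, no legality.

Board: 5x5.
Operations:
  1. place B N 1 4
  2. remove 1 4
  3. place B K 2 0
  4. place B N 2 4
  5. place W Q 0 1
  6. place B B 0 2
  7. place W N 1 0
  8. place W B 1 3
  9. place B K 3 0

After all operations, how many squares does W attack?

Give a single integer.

Op 1: place BN@(1,4)
Op 2: remove (1,4)
Op 3: place BK@(2,0)
Op 4: place BN@(2,4)
Op 5: place WQ@(0,1)
Op 6: place BB@(0,2)
Op 7: place WN@(1,0)
Op 8: place WB@(1,3)
Op 9: place BK@(3,0)
Per-piece attacks for W:
  WQ@(0,1): attacks (0,2) (0,0) (1,1) (2,1) (3,1) (4,1) (1,2) (2,3) (3,4) (1,0) [ray(0,1) blocked at (0,2); ray(1,-1) blocked at (1,0)]
  WN@(1,0): attacks (2,2) (3,1) (0,2)
  WB@(1,3): attacks (2,4) (2,2) (3,1) (4,0) (0,4) (0,2) [ray(1,1) blocked at (2,4); ray(-1,-1) blocked at (0,2)]
Union (14 distinct): (0,0) (0,2) (0,4) (1,0) (1,1) (1,2) (2,1) (2,2) (2,3) (2,4) (3,1) (3,4) (4,0) (4,1)

Answer: 14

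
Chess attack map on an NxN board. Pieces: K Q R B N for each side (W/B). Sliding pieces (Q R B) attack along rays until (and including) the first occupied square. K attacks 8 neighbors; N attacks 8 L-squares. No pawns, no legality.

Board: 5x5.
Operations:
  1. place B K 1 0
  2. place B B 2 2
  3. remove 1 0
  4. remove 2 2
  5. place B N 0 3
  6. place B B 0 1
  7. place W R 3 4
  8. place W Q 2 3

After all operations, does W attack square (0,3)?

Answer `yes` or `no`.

Op 1: place BK@(1,0)
Op 2: place BB@(2,2)
Op 3: remove (1,0)
Op 4: remove (2,2)
Op 5: place BN@(0,3)
Op 6: place BB@(0,1)
Op 7: place WR@(3,4)
Op 8: place WQ@(2,3)
Per-piece attacks for W:
  WQ@(2,3): attacks (2,4) (2,2) (2,1) (2,0) (3,3) (4,3) (1,3) (0,3) (3,4) (3,2) (4,1) (1,4) (1,2) (0,1) [ray(-1,0) blocked at (0,3); ray(1,1) blocked at (3,4); ray(-1,-1) blocked at (0,1)]
  WR@(3,4): attacks (3,3) (3,2) (3,1) (3,0) (4,4) (2,4) (1,4) (0,4)
W attacks (0,3): yes

Answer: yes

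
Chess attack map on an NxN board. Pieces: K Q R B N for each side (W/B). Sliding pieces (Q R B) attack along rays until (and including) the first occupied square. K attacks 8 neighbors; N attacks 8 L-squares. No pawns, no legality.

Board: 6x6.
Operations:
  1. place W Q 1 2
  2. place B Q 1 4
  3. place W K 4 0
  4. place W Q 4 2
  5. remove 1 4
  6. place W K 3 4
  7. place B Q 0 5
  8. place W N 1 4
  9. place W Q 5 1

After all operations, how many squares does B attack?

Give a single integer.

Op 1: place WQ@(1,2)
Op 2: place BQ@(1,4)
Op 3: place WK@(4,0)
Op 4: place WQ@(4,2)
Op 5: remove (1,4)
Op 6: place WK@(3,4)
Op 7: place BQ@(0,5)
Op 8: place WN@(1,4)
Op 9: place WQ@(5,1)
Per-piece attacks for B:
  BQ@(0,5): attacks (0,4) (0,3) (0,2) (0,1) (0,0) (1,5) (2,5) (3,5) (4,5) (5,5) (1,4) [ray(1,-1) blocked at (1,4)]
Union (11 distinct): (0,0) (0,1) (0,2) (0,3) (0,4) (1,4) (1,5) (2,5) (3,5) (4,5) (5,5)

Answer: 11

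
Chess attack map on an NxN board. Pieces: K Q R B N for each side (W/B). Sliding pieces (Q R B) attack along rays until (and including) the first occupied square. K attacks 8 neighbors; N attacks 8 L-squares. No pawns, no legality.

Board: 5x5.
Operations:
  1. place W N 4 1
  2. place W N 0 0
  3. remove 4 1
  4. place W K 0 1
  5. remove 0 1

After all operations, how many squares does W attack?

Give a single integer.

Answer: 2

Derivation:
Op 1: place WN@(4,1)
Op 2: place WN@(0,0)
Op 3: remove (4,1)
Op 4: place WK@(0,1)
Op 5: remove (0,1)
Per-piece attacks for W:
  WN@(0,0): attacks (1,2) (2,1)
Union (2 distinct): (1,2) (2,1)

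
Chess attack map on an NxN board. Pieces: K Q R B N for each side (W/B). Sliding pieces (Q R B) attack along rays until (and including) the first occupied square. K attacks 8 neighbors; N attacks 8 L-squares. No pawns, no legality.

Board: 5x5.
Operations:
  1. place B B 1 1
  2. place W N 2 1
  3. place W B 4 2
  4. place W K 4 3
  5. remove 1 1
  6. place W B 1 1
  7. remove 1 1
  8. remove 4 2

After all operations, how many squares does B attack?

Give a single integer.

Answer: 0

Derivation:
Op 1: place BB@(1,1)
Op 2: place WN@(2,1)
Op 3: place WB@(4,2)
Op 4: place WK@(4,3)
Op 5: remove (1,1)
Op 6: place WB@(1,1)
Op 7: remove (1,1)
Op 8: remove (4,2)
Per-piece attacks for B:
Union (0 distinct): (none)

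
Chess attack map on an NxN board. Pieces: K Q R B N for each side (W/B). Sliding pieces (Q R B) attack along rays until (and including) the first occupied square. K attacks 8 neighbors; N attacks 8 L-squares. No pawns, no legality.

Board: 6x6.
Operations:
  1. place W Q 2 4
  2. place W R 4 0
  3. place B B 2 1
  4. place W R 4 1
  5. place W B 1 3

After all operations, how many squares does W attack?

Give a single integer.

Op 1: place WQ@(2,4)
Op 2: place WR@(4,0)
Op 3: place BB@(2,1)
Op 4: place WR@(4,1)
Op 5: place WB@(1,3)
Per-piece attacks for W:
  WB@(1,3): attacks (2,4) (2,2) (3,1) (4,0) (0,4) (0,2) [ray(1,1) blocked at (2,4); ray(1,-1) blocked at (4,0)]
  WQ@(2,4): attacks (2,5) (2,3) (2,2) (2,1) (3,4) (4,4) (5,4) (1,4) (0,4) (3,5) (3,3) (4,2) (5,1) (1,5) (1,3) [ray(0,-1) blocked at (2,1); ray(-1,-1) blocked at (1,3)]
  WR@(4,0): attacks (4,1) (5,0) (3,0) (2,0) (1,0) (0,0) [ray(0,1) blocked at (4,1)]
  WR@(4,1): attacks (4,2) (4,3) (4,4) (4,5) (4,0) (5,1) (3,1) (2,1) [ray(0,-1) blocked at (4,0); ray(-1,0) blocked at (2,1)]
Union (27 distinct): (0,0) (0,2) (0,4) (1,0) (1,3) (1,4) (1,5) (2,0) (2,1) (2,2) (2,3) (2,4) (2,5) (3,0) (3,1) (3,3) (3,4) (3,5) (4,0) (4,1) (4,2) (4,3) (4,4) (4,5) (5,0) (5,1) (5,4)

Answer: 27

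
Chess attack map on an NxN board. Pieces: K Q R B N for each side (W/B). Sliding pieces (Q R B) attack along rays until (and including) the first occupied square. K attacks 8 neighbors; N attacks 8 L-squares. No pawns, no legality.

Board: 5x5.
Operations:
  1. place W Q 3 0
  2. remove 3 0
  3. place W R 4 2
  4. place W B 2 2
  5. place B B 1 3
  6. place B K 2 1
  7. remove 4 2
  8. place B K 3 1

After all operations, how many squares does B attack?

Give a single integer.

Op 1: place WQ@(3,0)
Op 2: remove (3,0)
Op 3: place WR@(4,2)
Op 4: place WB@(2,2)
Op 5: place BB@(1,3)
Op 6: place BK@(2,1)
Op 7: remove (4,2)
Op 8: place BK@(3,1)
Per-piece attacks for B:
  BB@(1,3): attacks (2,4) (2,2) (0,4) (0,2) [ray(1,-1) blocked at (2,2)]
  BK@(2,1): attacks (2,2) (2,0) (3,1) (1,1) (3,2) (3,0) (1,2) (1,0)
  BK@(3,1): attacks (3,2) (3,0) (4,1) (2,1) (4,2) (4,0) (2,2) (2,0)
Union (15 distinct): (0,2) (0,4) (1,0) (1,1) (1,2) (2,0) (2,1) (2,2) (2,4) (3,0) (3,1) (3,2) (4,0) (4,1) (4,2)

Answer: 15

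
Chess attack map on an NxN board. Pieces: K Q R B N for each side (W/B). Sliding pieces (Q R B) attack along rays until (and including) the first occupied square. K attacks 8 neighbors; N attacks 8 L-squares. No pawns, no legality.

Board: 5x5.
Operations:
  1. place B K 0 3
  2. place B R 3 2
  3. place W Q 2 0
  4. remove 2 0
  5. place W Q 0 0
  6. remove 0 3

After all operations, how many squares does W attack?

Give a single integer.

Answer: 12

Derivation:
Op 1: place BK@(0,3)
Op 2: place BR@(3,2)
Op 3: place WQ@(2,0)
Op 4: remove (2,0)
Op 5: place WQ@(0,0)
Op 6: remove (0,3)
Per-piece attacks for W:
  WQ@(0,0): attacks (0,1) (0,2) (0,3) (0,4) (1,0) (2,0) (3,0) (4,0) (1,1) (2,2) (3,3) (4,4)
Union (12 distinct): (0,1) (0,2) (0,3) (0,4) (1,0) (1,1) (2,0) (2,2) (3,0) (3,3) (4,0) (4,4)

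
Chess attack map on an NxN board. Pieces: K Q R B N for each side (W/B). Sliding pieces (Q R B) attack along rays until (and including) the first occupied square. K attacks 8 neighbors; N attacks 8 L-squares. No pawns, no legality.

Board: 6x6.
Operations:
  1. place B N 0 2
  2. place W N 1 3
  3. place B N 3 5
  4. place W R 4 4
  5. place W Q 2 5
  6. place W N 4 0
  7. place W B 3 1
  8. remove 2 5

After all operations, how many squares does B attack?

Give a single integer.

Op 1: place BN@(0,2)
Op 2: place WN@(1,3)
Op 3: place BN@(3,5)
Op 4: place WR@(4,4)
Op 5: place WQ@(2,5)
Op 6: place WN@(4,0)
Op 7: place WB@(3,1)
Op 8: remove (2,5)
Per-piece attacks for B:
  BN@(0,2): attacks (1,4) (2,3) (1,0) (2,1)
  BN@(3,5): attacks (4,3) (5,4) (2,3) (1,4)
Union (6 distinct): (1,0) (1,4) (2,1) (2,3) (4,3) (5,4)

Answer: 6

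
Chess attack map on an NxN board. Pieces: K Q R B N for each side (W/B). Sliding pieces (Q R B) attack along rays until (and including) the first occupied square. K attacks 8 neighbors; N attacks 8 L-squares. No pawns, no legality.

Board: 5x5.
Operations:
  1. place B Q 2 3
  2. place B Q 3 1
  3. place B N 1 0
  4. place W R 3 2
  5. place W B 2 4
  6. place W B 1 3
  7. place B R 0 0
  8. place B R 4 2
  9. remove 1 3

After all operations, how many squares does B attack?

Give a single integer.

Answer: 23

Derivation:
Op 1: place BQ@(2,3)
Op 2: place BQ@(3,1)
Op 3: place BN@(1,0)
Op 4: place WR@(3,2)
Op 5: place WB@(2,4)
Op 6: place WB@(1,3)
Op 7: place BR@(0,0)
Op 8: place BR@(4,2)
Op 9: remove (1,3)
Per-piece attacks for B:
  BR@(0,0): attacks (0,1) (0,2) (0,3) (0,4) (1,0) [ray(1,0) blocked at (1,0)]
  BN@(1,0): attacks (2,2) (3,1) (0,2)
  BQ@(2,3): attacks (2,4) (2,2) (2,1) (2,0) (3,3) (4,3) (1,3) (0,3) (3,4) (3,2) (1,4) (1,2) (0,1) [ray(0,1) blocked at (2,4); ray(1,-1) blocked at (3,2)]
  BQ@(3,1): attacks (3,2) (3,0) (4,1) (2,1) (1,1) (0,1) (4,2) (4,0) (2,2) (1,3) (0,4) (2,0) [ray(0,1) blocked at (3,2); ray(1,1) blocked at (4,2)]
  BR@(4,2): attacks (4,3) (4,4) (4,1) (4,0) (3,2) [ray(-1,0) blocked at (3,2)]
Union (23 distinct): (0,1) (0,2) (0,3) (0,4) (1,0) (1,1) (1,2) (1,3) (1,4) (2,0) (2,1) (2,2) (2,4) (3,0) (3,1) (3,2) (3,3) (3,4) (4,0) (4,1) (4,2) (4,3) (4,4)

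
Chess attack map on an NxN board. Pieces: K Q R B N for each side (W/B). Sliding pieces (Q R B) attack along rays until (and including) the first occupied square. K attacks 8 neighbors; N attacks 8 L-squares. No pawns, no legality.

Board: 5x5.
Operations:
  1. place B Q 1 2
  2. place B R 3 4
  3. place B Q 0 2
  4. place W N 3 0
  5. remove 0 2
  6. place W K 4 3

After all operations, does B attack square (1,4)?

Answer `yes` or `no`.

Op 1: place BQ@(1,2)
Op 2: place BR@(3,4)
Op 3: place BQ@(0,2)
Op 4: place WN@(3,0)
Op 5: remove (0,2)
Op 6: place WK@(4,3)
Per-piece attacks for B:
  BQ@(1,2): attacks (1,3) (1,4) (1,1) (1,0) (2,2) (3,2) (4,2) (0,2) (2,3) (3,4) (2,1) (3,0) (0,3) (0,1) [ray(1,1) blocked at (3,4); ray(1,-1) blocked at (3,0)]
  BR@(3,4): attacks (3,3) (3,2) (3,1) (3,0) (4,4) (2,4) (1,4) (0,4) [ray(0,-1) blocked at (3,0)]
B attacks (1,4): yes

Answer: yes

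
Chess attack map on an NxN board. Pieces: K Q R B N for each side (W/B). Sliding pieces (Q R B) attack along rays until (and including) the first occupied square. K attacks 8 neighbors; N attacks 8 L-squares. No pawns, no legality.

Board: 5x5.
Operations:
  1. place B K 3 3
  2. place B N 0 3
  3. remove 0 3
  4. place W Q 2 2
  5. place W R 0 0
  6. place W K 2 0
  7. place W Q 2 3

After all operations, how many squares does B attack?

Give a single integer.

Op 1: place BK@(3,3)
Op 2: place BN@(0,3)
Op 3: remove (0,3)
Op 4: place WQ@(2,2)
Op 5: place WR@(0,0)
Op 6: place WK@(2,0)
Op 7: place WQ@(2,3)
Per-piece attacks for B:
  BK@(3,3): attacks (3,4) (3,2) (4,3) (2,3) (4,4) (4,2) (2,4) (2,2)
Union (8 distinct): (2,2) (2,3) (2,4) (3,2) (3,4) (4,2) (4,3) (4,4)

Answer: 8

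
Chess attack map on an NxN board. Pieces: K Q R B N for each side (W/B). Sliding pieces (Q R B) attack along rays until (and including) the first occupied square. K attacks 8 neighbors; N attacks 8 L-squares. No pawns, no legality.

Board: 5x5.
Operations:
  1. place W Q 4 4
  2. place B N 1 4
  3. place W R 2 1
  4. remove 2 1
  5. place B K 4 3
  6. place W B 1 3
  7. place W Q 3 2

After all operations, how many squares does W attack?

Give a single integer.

Op 1: place WQ@(4,4)
Op 2: place BN@(1,4)
Op 3: place WR@(2,1)
Op 4: remove (2,1)
Op 5: place BK@(4,3)
Op 6: place WB@(1,3)
Op 7: place WQ@(3,2)
Per-piece attacks for W:
  WB@(1,3): attacks (2,4) (2,2) (3,1) (4,0) (0,4) (0,2)
  WQ@(3,2): attacks (3,3) (3,4) (3,1) (3,0) (4,2) (2,2) (1,2) (0,2) (4,3) (4,1) (2,3) (1,4) (2,1) (1,0) [ray(1,1) blocked at (4,3); ray(-1,1) blocked at (1,4)]
  WQ@(4,4): attacks (4,3) (3,4) (2,4) (1,4) (3,3) (2,2) (1,1) (0,0) [ray(0,-1) blocked at (4,3); ray(-1,0) blocked at (1,4)]
Union (19 distinct): (0,0) (0,2) (0,4) (1,0) (1,1) (1,2) (1,4) (2,1) (2,2) (2,3) (2,4) (3,0) (3,1) (3,3) (3,4) (4,0) (4,1) (4,2) (4,3)

Answer: 19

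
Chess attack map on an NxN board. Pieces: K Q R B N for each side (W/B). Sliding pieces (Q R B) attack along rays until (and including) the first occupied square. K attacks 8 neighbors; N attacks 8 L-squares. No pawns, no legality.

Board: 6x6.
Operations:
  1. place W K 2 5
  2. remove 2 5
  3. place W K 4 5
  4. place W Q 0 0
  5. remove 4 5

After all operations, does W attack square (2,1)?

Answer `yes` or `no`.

Op 1: place WK@(2,5)
Op 2: remove (2,5)
Op 3: place WK@(4,5)
Op 4: place WQ@(0,0)
Op 5: remove (4,5)
Per-piece attacks for W:
  WQ@(0,0): attacks (0,1) (0,2) (0,3) (0,4) (0,5) (1,0) (2,0) (3,0) (4,0) (5,0) (1,1) (2,2) (3,3) (4,4) (5,5)
W attacks (2,1): no

Answer: no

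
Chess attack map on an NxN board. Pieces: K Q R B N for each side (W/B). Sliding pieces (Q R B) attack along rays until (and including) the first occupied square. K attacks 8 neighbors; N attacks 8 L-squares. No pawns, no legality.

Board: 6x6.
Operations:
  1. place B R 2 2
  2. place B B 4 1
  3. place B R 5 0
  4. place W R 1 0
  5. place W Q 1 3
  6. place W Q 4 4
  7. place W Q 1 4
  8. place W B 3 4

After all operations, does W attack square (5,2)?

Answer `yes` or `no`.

Answer: yes

Derivation:
Op 1: place BR@(2,2)
Op 2: place BB@(4,1)
Op 3: place BR@(5,0)
Op 4: place WR@(1,0)
Op 5: place WQ@(1,3)
Op 6: place WQ@(4,4)
Op 7: place WQ@(1,4)
Op 8: place WB@(3,4)
Per-piece attacks for W:
  WR@(1,0): attacks (1,1) (1,2) (1,3) (2,0) (3,0) (4,0) (5,0) (0,0) [ray(0,1) blocked at (1,3); ray(1,0) blocked at (5,0)]
  WQ@(1,3): attacks (1,4) (1,2) (1,1) (1,0) (2,3) (3,3) (4,3) (5,3) (0,3) (2,4) (3,5) (2,2) (0,4) (0,2) [ray(0,1) blocked at (1,4); ray(0,-1) blocked at (1,0); ray(1,-1) blocked at (2,2)]
  WQ@(1,4): attacks (1,5) (1,3) (2,4) (3,4) (0,4) (2,5) (2,3) (3,2) (4,1) (0,5) (0,3) [ray(0,-1) blocked at (1,3); ray(1,0) blocked at (3,4); ray(1,-1) blocked at (4,1)]
  WB@(3,4): attacks (4,5) (4,3) (5,2) (2,5) (2,3) (1,2) (0,1)
  WQ@(4,4): attacks (4,5) (4,3) (4,2) (4,1) (5,4) (3,4) (5,5) (5,3) (3,5) (3,3) (2,2) [ray(0,-1) blocked at (4,1); ray(-1,0) blocked at (3,4); ray(-1,-1) blocked at (2,2)]
W attacks (5,2): yes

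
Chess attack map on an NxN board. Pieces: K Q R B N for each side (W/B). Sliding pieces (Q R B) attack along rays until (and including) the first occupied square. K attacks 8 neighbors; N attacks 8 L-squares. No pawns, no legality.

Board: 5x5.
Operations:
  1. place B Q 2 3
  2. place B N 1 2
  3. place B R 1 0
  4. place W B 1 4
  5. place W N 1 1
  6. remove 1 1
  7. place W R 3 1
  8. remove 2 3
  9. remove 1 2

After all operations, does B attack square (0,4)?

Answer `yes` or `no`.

Answer: no

Derivation:
Op 1: place BQ@(2,3)
Op 2: place BN@(1,2)
Op 3: place BR@(1,0)
Op 4: place WB@(1,4)
Op 5: place WN@(1,1)
Op 6: remove (1,1)
Op 7: place WR@(3,1)
Op 8: remove (2,3)
Op 9: remove (1,2)
Per-piece attacks for B:
  BR@(1,0): attacks (1,1) (1,2) (1,3) (1,4) (2,0) (3,0) (4,0) (0,0) [ray(0,1) blocked at (1,4)]
B attacks (0,4): no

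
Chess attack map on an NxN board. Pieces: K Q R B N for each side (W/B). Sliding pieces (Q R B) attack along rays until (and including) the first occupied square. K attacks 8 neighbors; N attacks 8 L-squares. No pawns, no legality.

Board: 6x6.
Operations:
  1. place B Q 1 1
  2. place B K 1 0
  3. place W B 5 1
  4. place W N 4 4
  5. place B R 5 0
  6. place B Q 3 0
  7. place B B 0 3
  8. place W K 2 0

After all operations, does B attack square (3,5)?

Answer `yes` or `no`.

Op 1: place BQ@(1,1)
Op 2: place BK@(1,0)
Op 3: place WB@(5,1)
Op 4: place WN@(4,4)
Op 5: place BR@(5,0)
Op 6: place BQ@(3,0)
Op 7: place BB@(0,3)
Op 8: place WK@(2,0)
Per-piece attacks for B:
  BB@(0,3): attacks (1,4) (2,5) (1,2) (2,1) (3,0) [ray(1,-1) blocked at (3,0)]
  BK@(1,0): attacks (1,1) (2,0) (0,0) (2,1) (0,1)
  BQ@(1,1): attacks (1,2) (1,3) (1,4) (1,5) (1,0) (2,1) (3,1) (4,1) (5,1) (0,1) (2,2) (3,3) (4,4) (2,0) (0,2) (0,0) [ray(0,-1) blocked at (1,0); ray(1,0) blocked at (5,1); ray(1,1) blocked at (4,4); ray(1,-1) blocked at (2,0)]
  BQ@(3,0): attacks (3,1) (3,2) (3,3) (3,4) (3,5) (4,0) (5,0) (2,0) (4,1) (5,2) (2,1) (1,2) (0,3) [ray(1,0) blocked at (5,0); ray(-1,0) blocked at (2,0); ray(-1,1) blocked at (0,3)]
  BR@(5,0): attacks (5,1) (4,0) (3,0) [ray(0,1) blocked at (5,1); ray(-1,0) blocked at (3,0)]
B attacks (3,5): yes

Answer: yes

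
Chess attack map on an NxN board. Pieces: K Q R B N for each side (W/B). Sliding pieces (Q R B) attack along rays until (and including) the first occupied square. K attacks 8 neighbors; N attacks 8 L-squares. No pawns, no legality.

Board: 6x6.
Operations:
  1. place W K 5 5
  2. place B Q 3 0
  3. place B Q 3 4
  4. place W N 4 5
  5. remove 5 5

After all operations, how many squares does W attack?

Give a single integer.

Answer: 3

Derivation:
Op 1: place WK@(5,5)
Op 2: place BQ@(3,0)
Op 3: place BQ@(3,4)
Op 4: place WN@(4,5)
Op 5: remove (5,5)
Per-piece attacks for W:
  WN@(4,5): attacks (5,3) (3,3) (2,4)
Union (3 distinct): (2,4) (3,3) (5,3)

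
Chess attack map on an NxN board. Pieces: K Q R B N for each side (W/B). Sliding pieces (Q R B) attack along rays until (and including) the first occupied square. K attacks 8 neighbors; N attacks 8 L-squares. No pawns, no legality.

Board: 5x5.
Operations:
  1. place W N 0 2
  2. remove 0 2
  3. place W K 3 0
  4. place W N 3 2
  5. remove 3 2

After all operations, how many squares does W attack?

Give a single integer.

Op 1: place WN@(0,2)
Op 2: remove (0,2)
Op 3: place WK@(3,0)
Op 4: place WN@(3,2)
Op 5: remove (3,2)
Per-piece attacks for W:
  WK@(3,0): attacks (3,1) (4,0) (2,0) (4,1) (2,1)
Union (5 distinct): (2,0) (2,1) (3,1) (4,0) (4,1)

Answer: 5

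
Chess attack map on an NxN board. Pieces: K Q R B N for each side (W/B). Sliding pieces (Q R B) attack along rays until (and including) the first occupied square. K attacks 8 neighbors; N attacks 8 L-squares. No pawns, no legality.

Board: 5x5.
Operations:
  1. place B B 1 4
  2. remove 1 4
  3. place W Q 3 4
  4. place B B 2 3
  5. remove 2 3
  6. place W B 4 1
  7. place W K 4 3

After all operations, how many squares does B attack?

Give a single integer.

Answer: 0

Derivation:
Op 1: place BB@(1,4)
Op 2: remove (1,4)
Op 3: place WQ@(3,4)
Op 4: place BB@(2,3)
Op 5: remove (2,3)
Op 6: place WB@(4,1)
Op 7: place WK@(4,3)
Per-piece attacks for B:
Union (0 distinct): (none)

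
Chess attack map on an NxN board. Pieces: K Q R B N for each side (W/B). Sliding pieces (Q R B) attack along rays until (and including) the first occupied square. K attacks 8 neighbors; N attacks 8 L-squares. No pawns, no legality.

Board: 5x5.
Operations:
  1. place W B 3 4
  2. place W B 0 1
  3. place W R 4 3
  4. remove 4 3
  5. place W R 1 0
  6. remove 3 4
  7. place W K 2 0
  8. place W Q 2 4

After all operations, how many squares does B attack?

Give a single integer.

Answer: 0

Derivation:
Op 1: place WB@(3,4)
Op 2: place WB@(0,1)
Op 3: place WR@(4,3)
Op 4: remove (4,3)
Op 5: place WR@(1,0)
Op 6: remove (3,4)
Op 7: place WK@(2,0)
Op 8: place WQ@(2,4)
Per-piece attacks for B:
Union (0 distinct): (none)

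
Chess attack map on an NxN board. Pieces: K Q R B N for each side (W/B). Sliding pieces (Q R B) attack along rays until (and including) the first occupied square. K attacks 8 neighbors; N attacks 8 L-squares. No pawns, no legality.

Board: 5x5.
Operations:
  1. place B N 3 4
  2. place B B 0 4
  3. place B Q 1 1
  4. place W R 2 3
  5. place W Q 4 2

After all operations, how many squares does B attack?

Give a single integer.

Answer: 16

Derivation:
Op 1: place BN@(3,4)
Op 2: place BB@(0,4)
Op 3: place BQ@(1,1)
Op 4: place WR@(2,3)
Op 5: place WQ@(4,2)
Per-piece attacks for B:
  BB@(0,4): attacks (1,3) (2,2) (3,1) (4,0)
  BQ@(1,1): attacks (1,2) (1,3) (1,4) (1,0) (2,1) (3,1) (4,1) (0,1) (2,2) (3,3) (4,4) (2,0) (0,2) (0,0)
  BN@(3,4): attacks (4,2) (2,2) (1,3)
Union (16 distinct): (0,0) (0,1) (0,2) (1,0) (1,2) (1,3) (1,4) (2,0) (2,1) (2,2) (3,1) (3,3) (4,0) (4,1) (4,2) (4,4)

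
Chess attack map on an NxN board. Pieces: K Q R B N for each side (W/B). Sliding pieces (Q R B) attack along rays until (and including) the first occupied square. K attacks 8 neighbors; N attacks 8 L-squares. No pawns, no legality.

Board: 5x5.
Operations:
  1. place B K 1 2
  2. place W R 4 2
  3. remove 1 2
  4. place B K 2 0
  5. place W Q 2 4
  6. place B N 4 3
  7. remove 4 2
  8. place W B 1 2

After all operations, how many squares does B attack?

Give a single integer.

Op 1: place BK@(1,2)
Op 2: place WR@(4,2)
Op 3: remove (1,2)
Op 4: place BK@(2,0)
Op 5: place WQ@(2,4)
Op 6: place BN@(4,3)
Op 7: remove (4,2)
Op 8: place WB@(1,2)
Per-piece attacks for B:
  BK@(2,0): attacks (2,1) (3,0) (1,0) (3,1) (1,1)
  BN@(4,3): attacks (2,4) (3,1) (2,2)
Union (7 distinct): (1,0) (1,1) (2,1) (2,2) (2,4) (3,0) (3,1)

Answer: 7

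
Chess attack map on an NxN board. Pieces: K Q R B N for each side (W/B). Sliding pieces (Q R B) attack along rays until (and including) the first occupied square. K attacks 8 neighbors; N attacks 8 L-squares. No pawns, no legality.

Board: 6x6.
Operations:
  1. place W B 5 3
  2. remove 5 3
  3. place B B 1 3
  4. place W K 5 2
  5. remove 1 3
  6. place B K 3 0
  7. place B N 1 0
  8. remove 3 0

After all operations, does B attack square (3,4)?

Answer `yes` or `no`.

Answer: no

Derivation:
Op 1: place WB@(5,3)
Op 2: remove (5,3)
Op 3: place BB@(1,3)
Op 4: place WK@(5,2)
Op 5: remove (1,3)
Op 6: place BK@(3,0)
Op 7: place BN@(1,0)
Op 8: remove (3,0)
Per-piece attacks for B:
  BN@(1,0): attacks (2,2) (3,1) (0,2)
B attacks (3,4): no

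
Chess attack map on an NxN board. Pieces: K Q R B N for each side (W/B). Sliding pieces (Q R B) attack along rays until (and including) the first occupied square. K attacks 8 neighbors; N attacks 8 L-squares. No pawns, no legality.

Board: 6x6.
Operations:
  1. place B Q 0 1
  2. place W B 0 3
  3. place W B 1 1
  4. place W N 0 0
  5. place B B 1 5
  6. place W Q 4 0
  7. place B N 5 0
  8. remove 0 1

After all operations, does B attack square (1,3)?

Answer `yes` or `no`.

Answer: no

Derivation:
Op 1: place BQ@(0,1)
Op 2: place WB@(0,3)
Op 3: place WB@(1,1)
Op 4: place WN@(0,0)
Op 5: place BB@(1,5)
Op 6: place WQ@(4,0)
Op 7: place BN@(5,0)
Op 8: remove (0,1)
Per-piece attacks for B:
  BB@(1,5): attacks (2,4) (3,3) (4,2) (5,1) (0,4)
  BN@(5,0): attacks (4,2) (3,1)
B attacks (1,3): no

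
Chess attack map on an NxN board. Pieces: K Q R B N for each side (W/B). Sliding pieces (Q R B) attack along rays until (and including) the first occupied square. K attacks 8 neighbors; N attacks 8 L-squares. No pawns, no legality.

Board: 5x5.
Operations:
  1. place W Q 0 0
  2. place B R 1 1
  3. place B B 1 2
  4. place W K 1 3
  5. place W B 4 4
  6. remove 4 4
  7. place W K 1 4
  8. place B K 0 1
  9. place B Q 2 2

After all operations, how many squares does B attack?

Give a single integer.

Answer: 21

Derivation:
Op 1: place WQ@(0,0)
Op 2: place BR@(1,1)
Op 3: place BB@(1,2)
Op 4: place WK@(1,3)
Op 5: place WB@(4,4)
Op 6: remove (4,4)
Op 7: place WK@(1,4)
Op 8: place BK@(0,1)
Op 9: place BQ@(2,2)
Per-piece attacks for B:
  BK@(0,1): attacks (0,2) (0,0) (1,1) (1,2) (1,0)
  BR@(1,1): attacks (1,2) (1,0) (2,1) (3,1) (4,1) (0,1) [ray(0,1) blocked at (1,2); ray(-1,0) blocked at (0,1)]
  BB@(1,2): attacks (2,3) (3,4) (2,1) (3,0) (0,3) (0,1) [ray(-1,-1) blocked at (0,1)]
  BQ@(2,2): attacks (2,3) (2,4) (2,1) (2,0) (3,2) (4,2) (1,2) (3,3) (4,4) (3,1) (4,0) (1,3) (1,1) [ray(-1,0) blocked at (1,2); ray(-1,1) blocked at (1,3); ray(-1,-1) blocked at (1,1)]
Union (21 distinct): (0,0) (0,1) (0,2) (0,3) (1,0) (1,1) (1,2) (1,3) (2,0) (2,1) (2,3) (2,4) (3,0) (3,1) (3,2) (3,3) (3,4) (4,0) (4,1) (4,2) (4,4)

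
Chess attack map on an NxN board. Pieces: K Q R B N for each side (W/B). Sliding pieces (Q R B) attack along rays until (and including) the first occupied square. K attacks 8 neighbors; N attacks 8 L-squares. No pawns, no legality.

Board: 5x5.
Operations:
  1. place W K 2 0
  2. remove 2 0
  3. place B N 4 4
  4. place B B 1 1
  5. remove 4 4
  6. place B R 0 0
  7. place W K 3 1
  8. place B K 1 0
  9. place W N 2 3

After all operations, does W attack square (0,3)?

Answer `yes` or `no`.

Op 1: place WK@(2,0)
Op 2: remove (2,0)
Op 3: place BN@(4,4)
Op 4: place BB@(1,1)
Op 5: remove (4,4)
Op 6: place BR@(0,0)
Op 7: place WK@(3,1)
Op 8: place BK@(1,0)
Op 9: place WN@(2,3)
Per-piece attacks for W:
  WN@(2,3): attacks (4,4) (0,4) (3,1) (4,2) (1,1) (0,2)
  WK@(3,1): attacks (3,2) (3,0) (4,1) (2,1) (4,2) (4,0) (2,2) (2,0)
W attacks (0,3): no

Answer: no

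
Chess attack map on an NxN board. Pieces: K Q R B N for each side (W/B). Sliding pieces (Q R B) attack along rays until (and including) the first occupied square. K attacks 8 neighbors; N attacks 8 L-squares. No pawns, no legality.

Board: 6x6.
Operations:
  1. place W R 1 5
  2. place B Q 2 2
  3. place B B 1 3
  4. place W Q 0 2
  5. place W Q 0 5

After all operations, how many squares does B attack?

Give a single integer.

Op 1: place WR@(1,5)
Op 2: place BQ@(2,2)
Op 3: place BB@(1,3)
Op 4: place WQ@(0,2)
Op 5: place WQ@(0,5)
Per-piece attacks for B:
  BB@(1,3): attacks (2,4) (3,5) (2,2) (0,4) (0,2) [ray(1,-1) blocked at (2,2); ray(-1,-1) blocked at (0,2)]
  BQ@(2,2): attacks (2,3) (2,4) (2,5) (2,1) (2,0) (3,2) (4,2) (5,2) (1,2) (0,2) (3,3) (4,4) (5,5) (3,1) (4,0) (1,3) (1,1) (0,0) [ray(-1,0) blocked at (0,2); ray(-1,1) blocked at (1,3)]
Union (21 distinct): (0,0) (0,2) (0,4) (1,1) (1,2) (1,3) (2,0) (2,1) (2,2) (2,3) (2,4) (2,5) (3,1) (3,2) (3,3) (3,5) (4,0) (4,2) (4,4) (5,2) (5,5)

Answer: 21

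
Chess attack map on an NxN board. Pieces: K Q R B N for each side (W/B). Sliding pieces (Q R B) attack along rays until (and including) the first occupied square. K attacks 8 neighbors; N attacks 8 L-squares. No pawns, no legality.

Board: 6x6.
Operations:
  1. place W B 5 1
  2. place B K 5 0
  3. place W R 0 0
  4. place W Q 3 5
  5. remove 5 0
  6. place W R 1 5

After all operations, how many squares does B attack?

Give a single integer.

Op 1: place WB@(5,1)
Op 2: place BK@(5,0)
Op 3: place WR@(0,0)
Op 4: place WQ@(3,5)
Op 5: remove (5,0)
Op 6: place WR@(1,5)
Per-piece attacks for B:
Union (0 distinct): (none)

Answer: 0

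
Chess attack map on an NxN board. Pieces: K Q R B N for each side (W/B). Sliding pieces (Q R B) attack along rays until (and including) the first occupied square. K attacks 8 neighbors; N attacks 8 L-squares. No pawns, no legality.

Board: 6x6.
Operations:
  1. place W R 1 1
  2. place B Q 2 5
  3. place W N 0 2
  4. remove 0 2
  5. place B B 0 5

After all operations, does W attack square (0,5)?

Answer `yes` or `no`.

Answer: no

Derivation:
Op 1: place WR@(1,1)
Op 2: place BQ@(2,5)
Op 3: place WN@(0,2)
Op 4: remove (0,2)
Op 5: place BB@(0,5)
Per-piece attacks for W:
  WR@(1,1): attacks (1,2) (1,3) (1,4) (1,5) (1,0) (2,1) (3,1) (4,1) (5,1) (0,1)
W attacks (0,5): no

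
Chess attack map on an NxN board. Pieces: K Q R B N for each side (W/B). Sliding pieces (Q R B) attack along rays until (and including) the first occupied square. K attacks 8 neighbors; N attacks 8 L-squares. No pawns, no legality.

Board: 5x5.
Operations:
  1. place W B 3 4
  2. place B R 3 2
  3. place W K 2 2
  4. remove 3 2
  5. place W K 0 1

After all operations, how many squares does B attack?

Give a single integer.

Answer: 0

Derivation:
Op 1: place WB@(3,4)
Op 2: place BR@(3,2)
Op 3: place WK@(2,2)
Op 4: remove (3,2)
Op 5: place WK@(0,1)
Per-piece attacks for B:
Union (0 distinct): (none)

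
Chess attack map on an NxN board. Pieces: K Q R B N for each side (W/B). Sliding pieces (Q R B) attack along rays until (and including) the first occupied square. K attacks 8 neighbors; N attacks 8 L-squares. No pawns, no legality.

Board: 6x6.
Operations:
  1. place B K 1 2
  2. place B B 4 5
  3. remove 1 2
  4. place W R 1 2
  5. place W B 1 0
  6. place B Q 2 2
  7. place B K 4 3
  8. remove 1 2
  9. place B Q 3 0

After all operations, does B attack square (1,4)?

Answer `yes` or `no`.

Op 1: place BK@(1,2)
Op 2: place BB@(4,5)
Op 3: remove (1,2)
Op 4: place WR@(1,2)
Op 5: place WB@(1,0)
Op 6: place BQ@(2,2)
Op 7: place BK@(4,3)
Op 8: remove (1,2)
Op 9: place BQ@(3,0)
Per-piece attacks for B:
  BQ@(2,2): attacks (2,3) (2,4) (2,5) (2,1) (2,0) (3,2) (4,2) (5,2) (1,2) (0,2) (3,3) (4,4) (5,5) (3,1) (4,0) (1,3) (0,4) (1,1) (0,0)
  BQ@(3,0): attacks (3,1) (3,2) (3,3) (3,4) (3,5) (4,0) (5,0) (2,0) (1,0) (4,1) (5,2) (2,1) (1,2) (0,3) [ray(-1,0) blocked at (1,0)]
  BK@(4,3): attacks (4,4) (4,2) (5,3) (3,3) (5,4) (5,2) (3,4) (3,2)
  BB@(4,5): attacks (5,4) (3,4) (2,3) (1,2) (0,1)
B attacks (1,4): no

Answer: no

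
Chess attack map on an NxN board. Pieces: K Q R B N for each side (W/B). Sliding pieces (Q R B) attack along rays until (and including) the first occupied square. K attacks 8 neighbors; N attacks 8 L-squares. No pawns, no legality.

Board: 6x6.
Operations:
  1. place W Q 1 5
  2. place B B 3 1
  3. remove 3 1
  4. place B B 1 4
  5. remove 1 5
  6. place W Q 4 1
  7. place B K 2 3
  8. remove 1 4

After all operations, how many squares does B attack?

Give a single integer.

Op 1: place WQ@(1,5)
Op 2: place BB@(3,1)
Op 3: remove (3,1)
Op 4: place BB@(1,4)
Op 5: remove (1,5)
Op 6: place WQ@(4,1)
Op 7: place BK@(2,3)
Op 8: remove (1,4)
Per-piece attacks for B:
  BK@(2,3): attacks (2,4) (2,2) (3,3) (1,3) (3,4) (3,2) (1,4) (1,2)
Union (8 distinct): (1,2) (1,3) (1,4) (2,2) (2,4) (3,2) (3,3) (3,4)

Answer: 8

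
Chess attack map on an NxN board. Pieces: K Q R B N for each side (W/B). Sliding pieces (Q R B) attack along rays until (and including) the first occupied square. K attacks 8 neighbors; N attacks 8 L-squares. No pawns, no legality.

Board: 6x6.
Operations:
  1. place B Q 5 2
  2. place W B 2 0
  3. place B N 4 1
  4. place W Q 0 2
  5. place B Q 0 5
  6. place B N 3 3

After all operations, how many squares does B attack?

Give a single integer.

Op 1: place BQ@(5,2)
Op 2: place WB@(2,0)
Op 3: place BN@(4,1)
Op 4: place WQ@(0,2)
Op 5: place BQ@(0,5)
Op 6: place BN@(3,3)
Per-piece attacks for B:
  BQ@(0,5): attacks (0,4) (0,3) (0,2) (1,5) (2,5) (3,5) (4,5) (5,5) (1,4) (2,3) (3,2) (4,1) [ray(0,-1) blocked at (0,2); ray(1,-1) blocked at (4,1)]
  BN@(3,3): attacks (4,5) (5,4) (2,5) (1,4) (4,1) (5,2) (2,1) (1,2)
  BN@(4,1): attacks (5,3) (3,3) (2,2) (2,0)
  BQ@(5,2): attacks (5,3) (5,4) (5,5) (5,1) (5,0) (4,2) (3,2) (2,2) (1,2) (0,2) (4,3) (3,4) (2,5) (4,1) [ray(-1,0) blocked at (0,2); ray(-1,-1) blocked at (4,1)]
Union (25 distinct): (0,2) (0,3) (0,4) (1,2) (1,4) (1,5) (2,0) (2,1) (2,2) (2,3) (2,5) (3,2) (3,3) (3,4) (3,5) (4,1) (4,2) (4,3) (4,5) (5,0) (5,1) (5,2) (5,3) (5,4) (5,5)

Answer: 25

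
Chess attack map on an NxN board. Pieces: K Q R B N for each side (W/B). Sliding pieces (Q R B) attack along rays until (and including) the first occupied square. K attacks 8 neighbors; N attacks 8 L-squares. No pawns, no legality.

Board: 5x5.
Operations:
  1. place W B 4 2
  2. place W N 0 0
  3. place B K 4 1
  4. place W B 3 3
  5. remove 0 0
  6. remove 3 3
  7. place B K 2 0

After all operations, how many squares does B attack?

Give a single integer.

Answer: 8

Derivation:
Op 1: place WB@(4,2)
Op 2: place WN@(0,0)
Op 3: place BK@(4,1)
Op 4: place WB@(3,3)
Op 5: remove (0,0)
Op 6: remove (3,3)
Op 7: place BK@(2,0)
Per-piece attacks for B:
  BK@(2,0): attacks (2,1) (3,0) (1,0) (3,1) (1,1)
  BK@(4,1): attacks (4,2) (4,0) (3,1) (3,2) (3,0)
Union (8 distinct): (1,0) (1,1) (2,1) (3,0) (3,1) (3,2) (4,0) (4,2)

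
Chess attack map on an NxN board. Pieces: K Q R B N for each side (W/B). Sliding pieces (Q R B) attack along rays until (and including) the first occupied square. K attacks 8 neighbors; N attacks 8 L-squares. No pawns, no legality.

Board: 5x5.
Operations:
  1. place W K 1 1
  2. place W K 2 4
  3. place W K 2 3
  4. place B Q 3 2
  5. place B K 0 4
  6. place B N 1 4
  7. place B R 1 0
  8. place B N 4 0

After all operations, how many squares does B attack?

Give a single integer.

Op 1: place WK@(1,1)
Op 2: place WK@(2,4)
Op 3: place WK@(2,3)
Op 4: place BQ@(3,2)
Op 5: place BK@(0,4)
Op 6: place BN@(1,4)
Op 7: place BR@(1,0)
Op 8: place BN@(4,0)
Per-piece attacks for B:
  BK@(0,4): attacks (0,3) (1,4) (1,3)
  BR@(1,0): attacks (1,1) (2,0) (3,0) (4,0) (0,0) [ray(0,1) blocked at (1,1); ray(1,0) blocked at (4,0)]
  BN@(1,4): attacks (2,2) (3,3) (0,2)
  BQ@(3,2): attacks (3,3) (3,4) (3,1) (3,0) (4,2) (2,2) (1,2) (0,2) (4,3) (4,1) (2,3) (2,1) (1,0) [ray(-1,1) blocked at (2,3); ray(-1,-1) blocked at (1,0)]
  BN@(4,0): attacks (3,2) (2,1)
Union (21 distinct): (0,0) (0,2) (0,3) (1,0) (1,1) (1,2) (1,3) (1,4) (2,0) (2,1) (2,2) (2,3) (3,0) (3,1) (3,2) (3,3) (3,4) (4,0) (4,1) (4,2) (4,3)

Answer: 21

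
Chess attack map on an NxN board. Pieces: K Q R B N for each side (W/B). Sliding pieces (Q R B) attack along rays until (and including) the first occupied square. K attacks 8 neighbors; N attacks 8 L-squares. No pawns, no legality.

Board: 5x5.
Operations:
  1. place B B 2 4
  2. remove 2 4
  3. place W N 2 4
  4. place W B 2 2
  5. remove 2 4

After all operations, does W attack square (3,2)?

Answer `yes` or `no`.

Answer: no

Derivation:
Op 1: place BB@(2,4)
Op 2: remove (2,4)
Op 3: place WN@(2,4)
Op 4: place WB@(2,2)
Op 5: remove (2,4)
Per-piece attacks for W:
  WB@(2,2): attacks (3,3) (4,4) (3,1) (4,0) (1,3) (0,4) (1,1) (0,0)
W attacks (3,2): no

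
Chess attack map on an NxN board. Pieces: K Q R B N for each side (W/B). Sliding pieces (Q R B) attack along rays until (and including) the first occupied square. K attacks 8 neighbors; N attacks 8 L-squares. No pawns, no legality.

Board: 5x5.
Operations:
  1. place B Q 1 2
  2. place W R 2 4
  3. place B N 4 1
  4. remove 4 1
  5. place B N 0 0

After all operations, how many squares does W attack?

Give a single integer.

Answer: 8

Derivation:
Op 1: place BQ@(1,2)
Op 2: place WR@(2,4)
Op 3: place BN@(4,1)
Op 4: remove (4,1)
Op 5: place BN@(0,0)
Per-piece attacks for W:
  WR@(2,4): attacks (2,3) (2,2) (2,1) (2,0) (3,4) (4,4) (1,4) (0,4)
Union (8 distinct): (0,4) (1,4) (2,0) (2,1) (2,2) (2,3) (3,4) (4,4)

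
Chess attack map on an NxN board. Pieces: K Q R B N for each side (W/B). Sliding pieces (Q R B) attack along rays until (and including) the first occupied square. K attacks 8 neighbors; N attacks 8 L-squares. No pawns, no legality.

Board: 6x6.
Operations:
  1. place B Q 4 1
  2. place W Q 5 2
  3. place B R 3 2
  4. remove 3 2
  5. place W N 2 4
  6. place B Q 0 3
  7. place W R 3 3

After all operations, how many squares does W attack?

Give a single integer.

Answer: 22

Derivation:
Op 1: place BQ@(4,1)
Op 2: place WQ@(5,2)
Op 3: place BR@(3,2)
Op 4: remove (3,2)
Op 5: place WN@(2,4)
Op 6: place BQ@(0,3)
Op 7: place WR@(3,3)
Per-piece attacks for W:
  WN@(2,4): attacks (4,5) (0,5) (3,2) (4,3) (1,2) (0,3)
  WR@(3,3): attacks (3,4) (3,5) (3,2) (3,1) (3,0) (4,3) (5,3) (2,3) (1,3) (0,3) [ray(-1,0) blocked at (0,3)]
  WQ@(5,2): attacks (5,3) (5,4) (5,5) (5,1) (5,0) (4,2) (3,2) (2,2) (1,2) (0,2) (4,3) (3,4) (2,5) (4,1) [ray(-1,-1) blocked at (4,1)]
Union (22 distinct): (0,2) (0,3) (0,5) (1,2) (1,3) (2,2) (2,3) (2,5) (3,0) (3,1) (3,2) (3,4) (3,5) (4,1) (4,2) (4,3) (4,5) (5,0) (5,1) (5,3) (5,4) (5,5)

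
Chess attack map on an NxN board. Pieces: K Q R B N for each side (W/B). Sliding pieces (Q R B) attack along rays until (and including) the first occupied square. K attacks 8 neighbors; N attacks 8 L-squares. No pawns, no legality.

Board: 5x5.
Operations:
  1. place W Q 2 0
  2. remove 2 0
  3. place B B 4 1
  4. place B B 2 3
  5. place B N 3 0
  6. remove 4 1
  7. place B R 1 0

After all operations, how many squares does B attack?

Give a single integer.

Op 1: place WQ@(2,0)
Op 2: remove (2,0)
Op 3: place BB@(4,1)
Op 4: place BB@(2,3)
Op 5: place BN@(3,0)
Op 6: remove (4,1)
Op 7: place BR@(1,0)
Per-piece attacks for B:
  BR@(1,0): attacks (1,1) (1,2) (1,3) (1,4) (2,0) (3,0) (0,0) [ray(1,0) blocked at (3,0)]
  BB@(2,3): attacks (3,4) (3,2) (4,1) (1,4) (1,2) (0,1)
  BN@(3,0): attacks (4,2) (2,2) (1,1)
Union (13 distinct): (0,0) (0,1) (1,1) (1,2) (1,3) (1,4) (2,0) (2,2) (3,0) (3,2) (3,4) (4,1) (4,2)

Answer: 13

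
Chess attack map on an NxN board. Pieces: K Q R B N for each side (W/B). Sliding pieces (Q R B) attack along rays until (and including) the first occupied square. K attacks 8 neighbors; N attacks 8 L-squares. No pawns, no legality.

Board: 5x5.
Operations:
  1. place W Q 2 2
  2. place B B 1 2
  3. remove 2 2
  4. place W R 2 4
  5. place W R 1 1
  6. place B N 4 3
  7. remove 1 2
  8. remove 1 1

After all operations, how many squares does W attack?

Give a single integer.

Op 1: place WQ@(2,2)
Op 2: place BB@(1,2)
Op 3: remove (2,2)
Op 4: place WR@(2,4)
Op 5: place WR@(1,1)
Op 6: place BN@(4,3)
Op 7: remove (1,2)
Op 8: remove (1,1)
Per-piece attacks for W:
  WR@(2,4): attacks (2,3) (2,2) (2,1) (2,0) (3,4) (4,4) (1,4) (0,4)
Union (8 distinct): (0,4) (1,4) (2,0) (2,1) (2,2) (2,3) (3,4) (4,4)

Answer: 8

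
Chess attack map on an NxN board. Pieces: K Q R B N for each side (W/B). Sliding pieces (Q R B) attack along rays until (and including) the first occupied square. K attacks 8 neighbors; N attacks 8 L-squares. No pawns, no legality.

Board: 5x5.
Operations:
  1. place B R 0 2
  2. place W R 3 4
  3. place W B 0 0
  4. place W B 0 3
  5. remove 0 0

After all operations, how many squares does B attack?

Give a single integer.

Op 1: place BR@(0,2)
Op 2: place WR@(3,4)
Op 3: place WB@(0,0)
Op 4: place WB@(0,3)
Op 5: remove (0,0)
Per-piece attacks for B:
  BR@(0,2): attacks (0,3) (0,1) (0,0) (1,2) (2,2) (3,2) (4,2) [ray(0,1) blocked at (0,3)]
Union (7 distinct): (0,0) (0,1) (0,3) (1,2) (2,2) (3,2) (4,2)

Answer: 7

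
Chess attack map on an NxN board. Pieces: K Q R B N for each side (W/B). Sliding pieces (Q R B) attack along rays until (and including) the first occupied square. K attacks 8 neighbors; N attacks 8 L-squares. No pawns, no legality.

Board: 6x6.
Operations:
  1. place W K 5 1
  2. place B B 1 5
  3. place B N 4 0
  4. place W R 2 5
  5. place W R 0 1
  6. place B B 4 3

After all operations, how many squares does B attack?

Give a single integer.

Answer: 12

Derivation:
Op 1: place WK@(5,1)
Op 2: place BB@(1,5)
Op 3: place BN@(4,0)
Op 4: place WR@(2,5)
Op 5: place WR@(0,1)
Op 6: place BB@(4,3)
Per-piece attacks for B:
  BB@(1,5): attacks (2,4) (3,3) (4,2) (5,1) (0,4) [ray(1,-1) blocked at (5,1)]
  BN@(4,0): attacks (5,2) (3,2) (2,1)
  BB@(4,3): attacks (5,4) (5,2) (3,4) (2,5) (3,2) (2,1) (1,0) [ray(-1,1) blocked at (2,5)]
Union (12 distinct): (0,4) (1,0) (2,1) (2,4) (2,5) (3,2) (3,3) (3,4) (4,2) (5,1) (5,2) (5,4)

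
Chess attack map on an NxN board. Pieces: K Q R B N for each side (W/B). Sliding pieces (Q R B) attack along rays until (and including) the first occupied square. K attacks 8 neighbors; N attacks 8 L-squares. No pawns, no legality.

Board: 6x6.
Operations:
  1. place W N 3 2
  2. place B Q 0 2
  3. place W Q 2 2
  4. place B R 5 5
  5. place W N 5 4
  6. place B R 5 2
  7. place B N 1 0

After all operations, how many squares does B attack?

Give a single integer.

Op 1: place WN@(3,2)
Op 2: place BQ@(0,2)
Op 3: place WQ@(2,2)
Op 4: place BR@(5,5)
Op 5: place WN@(5,4)
Op 6: place BR@(5,2)
Op 7: place BN@(1,0)
Per-piece attacks for B:
  BQ@(0,2): attacks (0,3) (0,4) (0,5) (0,1) (0,0) (1,2) (2,2) (1,3) (2,4) (3,5) (1,1) (2,0) [ray(1,0) blocked at (2,2)]
  BN@(1,0): attacks (2,2) (3,1) (0,2)
  BR@(5,2): attacks (5,3) (5,4) (5,1) (5,0) (4,2) (3,2) [ray(0,1) blocked at (5,4); ray(-1,0) blocked at (3,2)]
  BR@(5,5): attacks (5,4) (4,5) (3,5) (2,5) (1,5) (0,5) [ray(0,-1) blocked at (5,4)]
Union (23 distinct): (0,0) (0,1) (0,2) (0,3) (0,4) (0,5) (1,1) (1,2) (1,3) (1,5) (2,0) (2,2) (2,4) (2,5) (3,1) (3,2) (3,5) (4,2) (4,5) (5,0) (5,1) (5,3) (5,4)

Answer: 23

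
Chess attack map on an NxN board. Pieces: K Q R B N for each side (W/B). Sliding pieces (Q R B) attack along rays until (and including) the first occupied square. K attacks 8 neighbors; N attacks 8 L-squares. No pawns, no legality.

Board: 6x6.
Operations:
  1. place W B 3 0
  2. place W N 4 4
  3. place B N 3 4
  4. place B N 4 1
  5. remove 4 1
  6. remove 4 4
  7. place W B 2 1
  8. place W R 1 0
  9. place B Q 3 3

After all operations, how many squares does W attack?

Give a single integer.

Op 1: place WB@(3,0)
Op 2: place WN@(4,4)
Op 3: place BN@(3,4)
Op 4: place BN@(4,1)
Op 5: remove (4,1)
Op 6: remove (4,4)
Op 7: place WB@(2,1)
Op 8: place WR@(1,0)
Op 9: place BQ@(3,3)
Per-piece attacks for W:
  WR@(1,0): attacks (1,1) (1,2) (1,3) (1,4) (1,5) (2,0) (3,0) (0,0) [ray(1,0) blocked at (3,0)]
  WB@(2,1): attacks (3,2) (4,3) (5,4) (3,0) (1,2) (0,3) (1,0) [ray(1,-1) blocked at (3,0); ray(-1,-1) blocked at (1,0)]
  WB@(3,0): attacks (4,1) (5,2) (2,1) [ray(-1,1) blocked at (2,1)]
Union (16 distinct): (0,0) (0,3) (1,0) (1,1) (1,2) (1,3) (1,4) (1,5) (2,0) (2,1) (3,0) (3,2) (4,1) (4,3) (5,2) (5,4)

Answer: 16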